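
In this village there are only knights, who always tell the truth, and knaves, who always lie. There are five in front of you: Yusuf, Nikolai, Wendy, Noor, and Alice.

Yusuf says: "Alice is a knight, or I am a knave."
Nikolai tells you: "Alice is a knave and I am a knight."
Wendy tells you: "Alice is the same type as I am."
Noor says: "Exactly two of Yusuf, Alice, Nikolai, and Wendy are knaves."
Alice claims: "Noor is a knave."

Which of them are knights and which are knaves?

Yusuf: knight, Nikolai: knave, Wendy: knight, Noor: knave, Alice: knight

Consider Yusuf. Suppose Yusuf is a knave.
Then Yusuf's own statement would have to be false, but it can't be — contradiction.
So Yusuf is a knight.
Consider Nikolai. Suppose Nikolai is a knight.
Then no assignment of the remaining roles makes every statement match its speaker's type — contradiction.
So Nikolai is a knave.
Consider Wendy. Suppose Wendy is a knave.
Then no assignment of the remaining roles makes every statement match its speaker's type — contradiction.
So Wendy is a knight.
Consider Noor. Suppose Noor is a knight.
Then no assignment of the remaining roles makes every statement match its speaker's type — contradiction.
So Noor is a knave.
With that fixed, Alice's statement is true, so Alice is a knight.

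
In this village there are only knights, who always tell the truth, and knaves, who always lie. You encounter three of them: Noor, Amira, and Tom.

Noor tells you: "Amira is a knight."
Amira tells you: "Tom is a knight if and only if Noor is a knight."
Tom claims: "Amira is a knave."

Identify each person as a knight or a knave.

Consider Noor. Suppose Noor is a knight.
Then no assignment of the remaining roles makes every statement match its speaker's type — contradiction.
So Noor is a knave.
Consider Amira. Suppose Amira is a knight.
Then Noor's statement comes out true, contradicting Noor being a knave.
So Amira is a knave.
With that fixed, Tom's statement is true, so Tom is a knight.

Noor: knave, Amira: knave, Tom: knight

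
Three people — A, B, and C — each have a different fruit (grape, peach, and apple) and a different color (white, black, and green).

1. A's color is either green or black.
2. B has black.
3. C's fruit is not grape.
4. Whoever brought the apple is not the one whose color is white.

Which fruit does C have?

peach

With clues 1–3, grape is impossible for C's fruit.
With clues 1–4, apple is impossible for C's fruit.
That leaves peach.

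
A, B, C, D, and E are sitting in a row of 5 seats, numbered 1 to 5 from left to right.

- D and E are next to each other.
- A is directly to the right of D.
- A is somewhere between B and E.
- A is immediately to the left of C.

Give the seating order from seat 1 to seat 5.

E, D, A, C, B

From clues 1–2: A is in {3,4,5}.
From clues 1–3: A is in {3,4}.
From clues 1–4: E → seat 1, D → seat 2, A → seat 3, C → seat 4, B → seat 5.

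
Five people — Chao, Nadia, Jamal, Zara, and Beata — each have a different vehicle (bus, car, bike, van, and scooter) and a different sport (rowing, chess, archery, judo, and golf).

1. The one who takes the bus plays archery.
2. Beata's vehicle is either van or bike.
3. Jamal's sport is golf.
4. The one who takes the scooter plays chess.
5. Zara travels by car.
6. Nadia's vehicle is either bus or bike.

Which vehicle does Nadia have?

bus

With clues 1–5, bike, car, and van are impossible for Nadia's vehicle.
With clues 1–6, scooter is impossible for Nadia's vehicle.
That leaves bus.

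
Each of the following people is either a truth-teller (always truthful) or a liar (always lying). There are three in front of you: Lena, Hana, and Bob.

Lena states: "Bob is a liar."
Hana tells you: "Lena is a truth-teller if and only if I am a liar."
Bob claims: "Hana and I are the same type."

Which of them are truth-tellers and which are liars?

Consider Lena. Suppose Lena is a truth-teller.
Then whichever role Hana has, Hana's statement has the wrong truth value — contradiction.
So Lena is a liar.
Consider Hana. Suppose Hana is a liar.
Then whichever role Bob has, Bob's statement has the wrong truth value — contradiction.
So Hana is a truth-teller.
Consider Bob. Suppose Bob is a liar.
Then Lena's statement comes out true, contradicting Lena being a liar.
So Bob is a truth-teller.

Lena: liar, Hana: truth-teller, Bob: truth-teller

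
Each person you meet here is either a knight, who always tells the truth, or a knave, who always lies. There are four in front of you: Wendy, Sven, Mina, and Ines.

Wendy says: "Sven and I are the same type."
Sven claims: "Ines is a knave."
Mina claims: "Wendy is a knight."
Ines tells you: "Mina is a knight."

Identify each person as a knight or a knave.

Wendy: knave, Sven: knight, Mina: knave, Ines: knave

Consider Wendy. Suppose Wendy is a knight.
Then no assignment of the remaining roles makes every statement match its speaker's type — contradiction.
So Wendy is a knave.
With that fixed, Mina's statement is false, so Mina is a knave.
With that fixed, Ines's statement is false, so Ines is a knave.
With that fixed, Sven's statement is true, so Sven is a knight.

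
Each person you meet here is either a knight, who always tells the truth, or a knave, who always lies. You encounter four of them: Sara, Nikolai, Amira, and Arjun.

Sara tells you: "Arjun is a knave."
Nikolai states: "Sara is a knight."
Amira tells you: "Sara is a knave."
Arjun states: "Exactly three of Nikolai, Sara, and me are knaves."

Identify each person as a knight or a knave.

Consider Sara. Suppose Sara is a knave.
Then no assignment of the remaining roles makes every statement match its speaker's type — contradiction.
So Sara is a knight.
With that fixed, Nikolai's statement is true, so Nikolai is a knight.
With that fixed, Amira's statement is false, so Amira is a knave.
With that fixed, Arjun's statement is false, so Arjun is a knave.

Sara: knight, Nikolai: knight, Amira: knave, Arjun: knave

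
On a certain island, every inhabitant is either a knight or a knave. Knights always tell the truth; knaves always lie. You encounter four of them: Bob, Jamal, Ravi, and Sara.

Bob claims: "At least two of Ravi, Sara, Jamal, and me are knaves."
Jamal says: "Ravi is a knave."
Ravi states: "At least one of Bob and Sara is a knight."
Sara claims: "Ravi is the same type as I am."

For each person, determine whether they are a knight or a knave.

Consider Bob. Suppose Bob is a knave.
Then no assignment of the remaining roles makes every statement match its speaker's type — contradiction.
So Bob is a knight.
With that fixed, Ravi's statement is true, so Ravi is a knight.
With that fixed, Jamal's statement is false, so Jamal is a knave.
Consider Sara. Suppose Sara is a knight.
Then Bob's statement comes out false, contradicting Bob being a knight.
So Sara is a knave.

Bob: knight, Jamal: knave, Ravi: knight, Sara: knave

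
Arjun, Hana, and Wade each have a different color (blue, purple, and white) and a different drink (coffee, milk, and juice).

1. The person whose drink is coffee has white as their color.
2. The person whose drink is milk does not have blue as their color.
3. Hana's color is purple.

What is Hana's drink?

With clues 1–3, coffee and juice are impossible for Hana's drink.
That leaves milk.

milk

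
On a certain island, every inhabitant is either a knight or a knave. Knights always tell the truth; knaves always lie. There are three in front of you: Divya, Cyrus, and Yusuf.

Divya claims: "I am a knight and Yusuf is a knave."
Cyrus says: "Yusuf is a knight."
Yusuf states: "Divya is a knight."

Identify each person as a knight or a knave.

Consider Divya. Suppose Divya is a knight.
Then no assignment of the remaining roles makes every statement match its speaker's type — contradiction.
So Divya is a knave.
With that fixed, Yusuf's statement is false, so Yusuf is a knave.
With that fixed, Cyrus's statement is false, so Cyrus is a knave.

Divya: knave, Cyrus: knave, Yusuf: knave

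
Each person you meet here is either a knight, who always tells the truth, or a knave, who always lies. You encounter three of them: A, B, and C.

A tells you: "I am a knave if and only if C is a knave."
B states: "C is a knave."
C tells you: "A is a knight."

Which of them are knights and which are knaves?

A: knight, B: knave, C: knight

Consider A. Suppose A is a knave.
Then no assignment of the remaining roles makes every statement match its speaker's type — contradiction.
So A is a knight.
With that fixed, C's statement is true, so C is a knight.
With that fixed, B's statement is false, so B is a knave.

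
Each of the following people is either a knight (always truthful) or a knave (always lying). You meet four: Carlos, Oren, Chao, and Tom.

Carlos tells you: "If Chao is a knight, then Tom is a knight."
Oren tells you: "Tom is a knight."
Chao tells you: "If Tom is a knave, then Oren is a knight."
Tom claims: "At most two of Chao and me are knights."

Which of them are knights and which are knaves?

Regardless of anyone's role, Tom's statement is true, so Tom is a knight.
With that fixed, Carlos's statement is true, so Carlos is a knight.
With that fixed, Oren's statement is true, so Oren is a knight.
With that fixed, Chao's statement is true, so Chao is a knight.

Carlos: knight, Oren: knight, Chao: knight, Tom: knight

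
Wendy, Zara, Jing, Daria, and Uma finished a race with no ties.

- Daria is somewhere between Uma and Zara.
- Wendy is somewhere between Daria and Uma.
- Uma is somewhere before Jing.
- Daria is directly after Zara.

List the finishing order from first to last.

Zara, Daria, Wendy, Uma, Jing

From clue 1: Daria is in {2,3,4}.
From clues 1–2: Wendy is in {2,3,4}.
From clues 1–3: Wendy is in {2,3}.
From clues 1–4: Zara → place 1, Daria → place 2, Wendy → place 3, Uma → place 4, Jing → place 5.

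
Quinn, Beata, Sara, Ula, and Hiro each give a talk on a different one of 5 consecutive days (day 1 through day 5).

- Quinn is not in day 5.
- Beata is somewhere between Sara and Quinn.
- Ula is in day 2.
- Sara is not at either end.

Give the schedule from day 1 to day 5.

From clue 1: Quinn is in {1,2,3,4}.
From clues 1–2: Beata is in {2,3,4}.
From clues 1–3: Ula → day 2.
From clues 1–4: Quinn → day 1, Beata → day 3, Sara → day 4, Hiro → day 5.

Quinn, Ula, Beata, Sara, Hiro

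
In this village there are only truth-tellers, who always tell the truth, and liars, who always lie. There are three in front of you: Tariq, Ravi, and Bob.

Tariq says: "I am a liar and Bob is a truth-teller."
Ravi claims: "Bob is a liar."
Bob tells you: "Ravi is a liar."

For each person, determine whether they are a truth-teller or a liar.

Tariq: liar, Ravi: truth-teller, Bob: liar

Consider Tariq. Suppose Tariq is a truth-teller.
Then Tariq's own statement would have to be true, but it can't be — contradiction.
So Tariq is a liar.
Consider Ravi. Suppose Ravi is a liar.
Then no assignment of the remaining roles makes every statement match its speaker's type — contradiction.
So Ravi is a truth-teller.
With that fixed, Bob's statement is false, so Bob is a liar.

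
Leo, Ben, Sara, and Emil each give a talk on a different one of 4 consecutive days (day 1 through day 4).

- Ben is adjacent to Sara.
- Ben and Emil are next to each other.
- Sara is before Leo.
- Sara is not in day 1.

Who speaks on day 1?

Emil

With clues 1–2, Ben is ruled out for day 1.
With clues 1–3, Leo is ruled out for day 1.
With clues 1–4, Sara is ruled out for day 1.
So day 1 is Emil.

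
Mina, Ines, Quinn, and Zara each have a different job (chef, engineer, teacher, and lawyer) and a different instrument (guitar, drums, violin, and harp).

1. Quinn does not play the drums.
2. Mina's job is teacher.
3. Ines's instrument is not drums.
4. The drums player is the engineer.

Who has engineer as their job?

With clues 1–2, Mina is impossible for the one with job engineer.
With clues 1–4, Ines and Quinn are impossible for the one with job engineer.
That leaves Zara.

Zara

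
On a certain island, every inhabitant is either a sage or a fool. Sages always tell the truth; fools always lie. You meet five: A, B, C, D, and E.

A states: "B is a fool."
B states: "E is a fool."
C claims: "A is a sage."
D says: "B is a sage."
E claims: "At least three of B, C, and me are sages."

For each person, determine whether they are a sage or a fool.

Consider A. Suppose A is a sage.
Then no assignment of the remaining roles makes every statement match its speaker's type — contradiction.
So A is a fool.
With that fixed, C's statement is false, so C is a fool.
With that fixed, E's statement is false, so E is a fool.
With that fixed, B's statement is true, so B is a sage.
With that fixed, D's statement is true, so D is a sage.

A: fool, B: sage, C: fool, D: sage, E: fool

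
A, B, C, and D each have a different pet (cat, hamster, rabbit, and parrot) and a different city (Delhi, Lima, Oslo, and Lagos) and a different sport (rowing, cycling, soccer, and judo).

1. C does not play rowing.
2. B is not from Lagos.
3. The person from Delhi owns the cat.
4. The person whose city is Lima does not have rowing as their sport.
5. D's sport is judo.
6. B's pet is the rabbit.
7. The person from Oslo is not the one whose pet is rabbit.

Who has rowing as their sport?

A

Clue 1 rules out C for the one with sport rowing.
With clues 1–5, D is impossible for the one with sport rowing.
With clues 1–7, B is impossible for the one with sport rowing.
That leaves A.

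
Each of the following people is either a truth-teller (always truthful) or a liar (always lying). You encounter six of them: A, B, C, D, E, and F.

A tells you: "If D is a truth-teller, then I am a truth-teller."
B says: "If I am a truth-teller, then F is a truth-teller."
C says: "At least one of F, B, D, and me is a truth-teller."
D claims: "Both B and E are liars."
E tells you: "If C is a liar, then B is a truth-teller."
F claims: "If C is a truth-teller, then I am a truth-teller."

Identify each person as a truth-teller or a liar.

A: truth-teller, B: truth-teller, C: truth-teller, D: liar, E: truth-teller, F: truth-teller

Consider A. Suppose A is a liar.
Then no assignment of the remaining roles makes every statement match its speaker's type — contradiction.
So A is a truth-teller.
Consider B. Suppose B is a liar.
Then B's own statement would have to be false, but it can't be — contradiction.
So B is a truth-teller.
With that fixed, C's statement is true, so C is a truth-teller.
With that fixed, D's statement is false, so D is a liar.
With that fixed, E's statement is true, so E is a truth-teller.
Consider F. Suppose F is a liar.
Then B's statement comes out false, contradicting B being a truth-teller.
So F is a truth-teller.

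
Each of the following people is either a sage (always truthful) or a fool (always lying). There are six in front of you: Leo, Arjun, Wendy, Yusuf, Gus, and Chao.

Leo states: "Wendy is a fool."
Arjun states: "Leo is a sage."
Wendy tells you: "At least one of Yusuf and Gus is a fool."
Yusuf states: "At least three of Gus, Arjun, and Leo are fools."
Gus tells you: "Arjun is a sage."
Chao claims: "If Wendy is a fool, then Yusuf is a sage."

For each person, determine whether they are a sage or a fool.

Consider Leo. Suppose Leo is a sage.
Then no assignment of the remaining roles makes every statement match its speaker's type — contradiction.
So Leo is a fool.
With that fixed, Arjun's statement is false, so Arjun is a fool.
With that fixed, Gus's statement is false, so Gus is a fool.
With that fixed, Wendy's statement is true, so Wendy is a sage.
With that fixed, Yusuf's statement is true, so Yusuf is a sage.
With that fixed, Chao's statement is true, so Chao is a sage.

Leo: fool, Arjun: fool, Wendy: sage, Yusuf: sage, Gus: fool, Chao: sage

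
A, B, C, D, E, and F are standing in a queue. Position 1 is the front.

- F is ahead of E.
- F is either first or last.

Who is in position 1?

With clue 1, E is ruled out for position 1.
With clues 1–2, A, B, C, and D are ruled out for position 1.
So position 1 is F.

F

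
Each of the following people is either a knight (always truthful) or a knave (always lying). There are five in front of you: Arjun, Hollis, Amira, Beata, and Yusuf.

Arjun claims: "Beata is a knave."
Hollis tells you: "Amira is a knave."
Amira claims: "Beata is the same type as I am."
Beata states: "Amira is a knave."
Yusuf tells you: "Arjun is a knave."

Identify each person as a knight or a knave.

Arjun: knave, Hollis: knight, Amira: knave, Beata: knight, Yusuf: knight

Consider Arjun. Suppose Arjun is a knight.
Then no assignment of the remaining roles makes every statement match its speaker's type — contradiction.
So Arjun is a knave.
With that fixed, Yusuf's statement is true, so Yusuf is a knight.
Consider Hollis. Suppose Hollis is a knave.
Then no assignment of the remaining roles makes every statement match its speaker's type — contradiction.
So Hollis is a knight.
Consider Amira. Suppose Amira is a knight.
Then Hollis's statement comes out false, contradicting Hollis being a knight.
So Amira is a knave.
With that fixed, Beata's statement is true, so Beata is a knight.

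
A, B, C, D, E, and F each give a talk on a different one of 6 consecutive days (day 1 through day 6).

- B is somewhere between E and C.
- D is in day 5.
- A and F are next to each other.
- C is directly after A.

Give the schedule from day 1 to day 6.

From clue 1: B is in {2,3,4,5}.
From clues 1–2: D → day 5.
From clues 1–3: B is in {2,4}.
From clues 1–4: F → day 1, A → day 2, C → day 3, B → day 4, E → day 6.

F, A, C, B, D, E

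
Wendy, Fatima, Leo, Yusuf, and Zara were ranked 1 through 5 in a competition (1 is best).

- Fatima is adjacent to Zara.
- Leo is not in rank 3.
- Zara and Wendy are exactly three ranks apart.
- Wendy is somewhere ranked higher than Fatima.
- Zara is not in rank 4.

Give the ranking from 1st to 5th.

Leo, Wendy, Yusuf, Fatima, Zara

From clues 1–2: Leo is in {1,2,4,5}.
From clues 1–3: Wendy is in {1,2,4,5}.
From clues 1–4: Wendy is in {1,2}.
From clues 1–5: Leo → rank 1, Wendy → rank 2, Yusuf → rank 3, Fatima → rank 4, Zara → rank 5.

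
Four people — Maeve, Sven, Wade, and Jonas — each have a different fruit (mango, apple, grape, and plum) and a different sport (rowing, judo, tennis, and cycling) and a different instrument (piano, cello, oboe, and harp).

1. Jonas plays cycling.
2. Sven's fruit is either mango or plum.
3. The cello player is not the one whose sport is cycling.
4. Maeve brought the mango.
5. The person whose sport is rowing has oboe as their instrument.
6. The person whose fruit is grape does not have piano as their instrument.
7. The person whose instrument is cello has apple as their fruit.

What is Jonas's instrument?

With clues 1–3, cello is impossible for Jonas's instrument.
With clues 1–5, oboe is impossible for Jonas's instrument.
With clues 1–7, piano is impossible for Jonas's instrument.
That leaves harp.

harp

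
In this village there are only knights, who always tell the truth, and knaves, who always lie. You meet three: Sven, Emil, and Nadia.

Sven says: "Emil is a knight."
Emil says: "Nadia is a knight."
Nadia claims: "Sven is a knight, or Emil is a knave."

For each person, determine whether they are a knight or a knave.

Sven: knight, Emil: knight, Nadia: knight

Consider Sven. Suppose Sven is a knave.
Then no assignment of the remaining roles makes every statement match its speaker's type — contradiction.
So Sven is a knight.
With that fixed, Nadia's statement is true, so Nadia is a knight.
With that fixed, Emil's statement is true, so Emil is a knight.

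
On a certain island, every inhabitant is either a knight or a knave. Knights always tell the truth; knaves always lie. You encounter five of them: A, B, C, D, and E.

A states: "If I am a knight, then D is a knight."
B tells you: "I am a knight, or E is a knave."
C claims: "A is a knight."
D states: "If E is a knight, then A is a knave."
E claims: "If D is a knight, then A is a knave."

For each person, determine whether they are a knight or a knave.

A: knight, B: knight, C: knight, D: knight, E: knave

Consider A. Suppose A is a knave.
Then A's own statement would have to be false, but it can't be — contradiction.
So A is a knight.
With that fixed, C's statement is true, so C is a knight.
Consider B. Suppose B is a knave.
Then no assignment of the remaining roles makes every statement match its speaker's type — contradiction.
So B is a knight.
Consider D. Suppose D is a knave.
Then A's statement comes out false, contradicting A being a knight.
So D is a knight.
With that fixed, E's statement is false, so E is a knave.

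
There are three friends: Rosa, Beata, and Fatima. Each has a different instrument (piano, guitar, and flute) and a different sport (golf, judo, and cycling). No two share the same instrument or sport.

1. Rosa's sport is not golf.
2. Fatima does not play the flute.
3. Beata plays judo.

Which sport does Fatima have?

With clues 1–3, cycling and judo are impossible for Fatima's sport.
That leaves golf.

golf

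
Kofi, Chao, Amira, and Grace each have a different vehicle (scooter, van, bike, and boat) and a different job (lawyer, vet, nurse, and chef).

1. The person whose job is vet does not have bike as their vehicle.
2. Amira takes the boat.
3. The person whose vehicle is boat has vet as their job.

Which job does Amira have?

With clues 1–3, chef, lawyer, and nurse are impossible for Amira's job.
That leaves vet.

vet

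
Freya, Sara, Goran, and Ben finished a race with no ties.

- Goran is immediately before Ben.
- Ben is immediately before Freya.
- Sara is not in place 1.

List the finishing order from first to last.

From clue 1: Goran is in {1,2,3}.
From clues 1–2: Freya is in {3,4}.
From clues 1–3: Goran → place 1, Ben → place 2, Freya → place 3, Sara → place 4.

Goran, Ben, Freya, Sara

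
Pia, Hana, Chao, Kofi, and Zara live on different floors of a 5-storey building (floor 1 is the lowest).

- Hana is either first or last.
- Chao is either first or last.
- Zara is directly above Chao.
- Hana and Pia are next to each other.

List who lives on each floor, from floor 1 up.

From clue 1: Hana is in {1,5}.
From clues 1–3: Chao → floor 1, Zara → floor 2, Hana → floor 5.
From clues 1–4: Kofi → floor 3, Pia → floor 4.

Chao, Zara, Kofi, Pia, Hana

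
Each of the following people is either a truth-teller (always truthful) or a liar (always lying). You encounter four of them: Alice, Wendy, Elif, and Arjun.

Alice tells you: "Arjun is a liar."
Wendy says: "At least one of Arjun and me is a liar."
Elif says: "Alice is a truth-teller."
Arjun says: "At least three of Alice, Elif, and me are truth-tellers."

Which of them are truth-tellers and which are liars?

Alice: truth-teller, Wendy: truth-teller, Elif: truth-teller, Arjun: liar

Consider Alice. Suppose Alice is a liar.
Then no assignment of the remaining roles makes every statement match its speaker's type — contradiction.
So Alice is a truth-teller.
With that fixed, Elif's statement is true, so Elif is a truth-teller.
Consider Wendy. Suppose Wendy is a liar.
Then Wendy's own statement would have to be false, but it can't be — contradiction.
So Wendy is a truth-teller.
Consider Arjun. Suppose Arjun is a truth-teller.
Then Alice's statement comes out false, contradicting Alice being a truth-teller.
So Arjun is a liar.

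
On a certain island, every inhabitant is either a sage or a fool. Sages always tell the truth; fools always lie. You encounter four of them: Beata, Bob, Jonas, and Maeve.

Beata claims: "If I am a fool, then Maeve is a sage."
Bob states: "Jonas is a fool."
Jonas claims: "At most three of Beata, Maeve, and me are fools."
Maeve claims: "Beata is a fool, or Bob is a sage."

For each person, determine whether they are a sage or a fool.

Regardless of anyone's role, Jonas's statement is true, so Jonas is a sage.
With that fixed, Bob's statement is false, so Bob is a fool.
Consider Beata. Suppose Beata is a fool.
Then no assignment of the remaining roles makes every statement match its speaker's type — contradiction.
So Beata is a sage.
With that fixed, Maeve's statement is false, so Maeve is a fool.

Beata: sage, Bob: fool, Jonas: sage, Maeve: fool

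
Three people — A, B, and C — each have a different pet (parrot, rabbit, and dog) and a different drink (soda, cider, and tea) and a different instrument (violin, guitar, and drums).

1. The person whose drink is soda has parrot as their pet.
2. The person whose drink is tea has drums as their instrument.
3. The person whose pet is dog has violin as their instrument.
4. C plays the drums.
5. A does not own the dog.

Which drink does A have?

soda

With clues 1–4, tea is impossible for A's drink.
With clues 1–5, cider is impossible for A's drink.
That leaves soda.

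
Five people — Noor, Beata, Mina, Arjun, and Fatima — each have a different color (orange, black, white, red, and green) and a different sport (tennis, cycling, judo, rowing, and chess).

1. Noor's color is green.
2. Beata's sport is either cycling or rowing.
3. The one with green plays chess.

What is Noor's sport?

chess

With clues 1–3, cycling, judo, rowing, and tennis are impossible for Noor's sport.
That leaves chess.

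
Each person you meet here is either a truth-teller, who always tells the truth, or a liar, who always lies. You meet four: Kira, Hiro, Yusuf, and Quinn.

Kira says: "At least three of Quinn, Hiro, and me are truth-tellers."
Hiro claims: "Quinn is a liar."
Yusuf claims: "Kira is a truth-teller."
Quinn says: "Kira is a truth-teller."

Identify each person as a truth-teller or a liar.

Consider Kira. Suppose Kira is a truth-teller.
Then no assignment of the remaining roles makes every statement match its speaker's type — contradiction.
So Kira is a liar.
With that fixed, Yusuf's statement is false, so Yusuf is a liar.
With that fixed, Quinn's statement is false, so Quinn is a liar.
With that fixed, Hiro's statement is true, so Hiro is a truth-teller.

Kira: liar, Hiro: truth-teller, Yusuf: liar, Quinn: liar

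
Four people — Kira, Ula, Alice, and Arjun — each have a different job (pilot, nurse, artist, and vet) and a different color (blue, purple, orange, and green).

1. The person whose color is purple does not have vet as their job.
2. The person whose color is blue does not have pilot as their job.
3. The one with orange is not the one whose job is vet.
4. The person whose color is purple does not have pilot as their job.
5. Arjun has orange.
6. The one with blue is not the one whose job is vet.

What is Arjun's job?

pilot

With clues 1–5, vet is impossible for Arjun's job.
With clues 1–6, artist and nurse are impossible for Arjun's job.
That leaves pilot.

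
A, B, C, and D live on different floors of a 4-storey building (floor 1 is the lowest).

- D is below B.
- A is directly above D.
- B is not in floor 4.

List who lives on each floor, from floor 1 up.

From clue 1: B is in {2,3,4}.
From clues 1–2: A is in {2,3}.
From clues 1–3: D → floor 1, A → floor 2, B → floor 3, C → floor 4.

D, A, B, C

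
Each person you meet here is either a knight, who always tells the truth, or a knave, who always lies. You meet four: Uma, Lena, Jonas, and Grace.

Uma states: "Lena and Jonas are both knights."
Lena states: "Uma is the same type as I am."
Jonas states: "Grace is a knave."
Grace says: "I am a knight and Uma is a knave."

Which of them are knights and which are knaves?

Uma: knight, Lena: knight, Jonas: knight, Grace: knave

Consider Uma. Suppose Uma is a knave.
Then whichever role Lena has, Lena's statement has the wrong truth value — contradiction.
So Uma is a knight.
With that fixed, Grace's statement is false, so Grace is a knave.
With that fixed, Jonas's statement is true, so Jonas is a knight.
Consider Lena. Suppose Lena is a knave.
Then Uma's statement comes out false, contradicting Uma being a knight.
So Lena is a knight.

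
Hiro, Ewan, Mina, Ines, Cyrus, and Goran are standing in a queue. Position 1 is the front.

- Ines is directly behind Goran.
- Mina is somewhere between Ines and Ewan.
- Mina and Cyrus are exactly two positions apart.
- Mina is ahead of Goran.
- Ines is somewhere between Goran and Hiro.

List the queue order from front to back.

Cyrus, Ewan, Mina, Goran, Ines, Hiro

From clue 1: Ines is in {2,3,4,5,6}.
From clues 1–2: Mina is in {2,3,4,5}.
From clues 1–3: Hiro is in {1,3,4,6}.
From clues 1–4: Ines is in {5,6}.
From clues 1–5: Cyrus → position 1, Ewan → position 2, Mina → position 3, Goran → position 4, Ines → position 5, Hiro → position 6.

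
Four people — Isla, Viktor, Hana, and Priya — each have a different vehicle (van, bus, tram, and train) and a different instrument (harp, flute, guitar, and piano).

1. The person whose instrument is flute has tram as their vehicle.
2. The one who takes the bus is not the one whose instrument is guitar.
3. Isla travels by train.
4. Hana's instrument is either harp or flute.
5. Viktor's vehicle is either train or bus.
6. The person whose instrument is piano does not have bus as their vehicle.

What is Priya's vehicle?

van

With clues 1–3, train is impossible for Priya's vehicle.
With clues 1–5, bus is impossible for Priya's vehicle.
With clues 1–6, tram is impossible for Priya's vehicle.
That leaves van.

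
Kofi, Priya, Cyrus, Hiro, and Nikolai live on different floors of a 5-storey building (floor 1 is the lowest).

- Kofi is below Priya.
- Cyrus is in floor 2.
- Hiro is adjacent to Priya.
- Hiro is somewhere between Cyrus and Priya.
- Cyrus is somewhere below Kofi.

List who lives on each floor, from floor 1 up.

Nikolai, Cyrus, Kofi, Hiro, Priya

From clue 1: Kofi is in {1,2,3,4}.
From clues 1–2: Cyrus → floor 2.
From clues 1–3: Kofi is in {1,3}.
From clues 1–5: Nikolai → floor 1, Kofi → floor 3, Hiro → floor 4, Priya → floor 5.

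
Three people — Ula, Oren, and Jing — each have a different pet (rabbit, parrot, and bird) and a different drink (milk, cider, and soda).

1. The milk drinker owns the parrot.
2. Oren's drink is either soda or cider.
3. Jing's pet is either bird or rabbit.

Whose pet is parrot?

Ula

With clues 1–2, Oren is impossible for the one with pet parrot.
With clues 1–3, Jing is impossible for the one with pet parrot.
That leaves Ula.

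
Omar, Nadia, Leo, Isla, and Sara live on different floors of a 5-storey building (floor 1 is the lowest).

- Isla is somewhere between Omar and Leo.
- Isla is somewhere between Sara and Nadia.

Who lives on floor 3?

With clues 1–2, Leo, Nadia, Omar, and Sara are ruled out for floor 3.
So floor 3 is Isla.

Isla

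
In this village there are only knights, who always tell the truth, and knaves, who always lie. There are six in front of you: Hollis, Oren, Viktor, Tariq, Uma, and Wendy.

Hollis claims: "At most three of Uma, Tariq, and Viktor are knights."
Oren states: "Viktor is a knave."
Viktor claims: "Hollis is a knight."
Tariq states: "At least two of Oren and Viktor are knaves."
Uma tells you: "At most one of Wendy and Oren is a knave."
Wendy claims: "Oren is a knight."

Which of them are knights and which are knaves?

Regardless of anyone's role, Hollis's statement is true, so Hollis is a knight.
With that fixed, Viktor's statement is true, so Viktor is a knight.
With that fixed, Tariq's statement is false, so Tariq is a knave.
With that fixed, Oren's statement is false, so Oren is a knave.
With that fixed, Wendy's statement is false, so Wendy is a knave.
With that fixed, Uma's statement is false, so Uma is a knave.

Hollis: knight, Oren: knave, Viktor: knight, Tariq: knave, Uma: knave, Wendy: knave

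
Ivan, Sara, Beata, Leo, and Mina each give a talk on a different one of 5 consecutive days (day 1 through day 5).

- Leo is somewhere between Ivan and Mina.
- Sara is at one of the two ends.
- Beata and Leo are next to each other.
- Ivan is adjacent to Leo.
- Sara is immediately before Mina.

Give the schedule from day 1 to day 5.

From clue 1: Leo is in {2,3,4}.
From clues 1–2: Sara is in {1,5}.
From clues 1–5: Sara → day 1, Mina → day 2, Beata → day 3, Leo → day 4, Ivan → day 5.

Sara, Mina, Beata, Leo, Ivan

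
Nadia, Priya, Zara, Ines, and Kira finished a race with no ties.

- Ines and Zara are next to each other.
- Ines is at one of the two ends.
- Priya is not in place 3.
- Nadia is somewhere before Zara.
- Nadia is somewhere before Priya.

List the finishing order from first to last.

Nadia, Priya, Kira, Zara, Ines

From clues 1–2: Zara is in {2,4}.
From clues 1–4: Zara → place 4, Ines → place 5.
From clues 1–5: Nadia → place 1, Priya → place 2, Kira → place 3.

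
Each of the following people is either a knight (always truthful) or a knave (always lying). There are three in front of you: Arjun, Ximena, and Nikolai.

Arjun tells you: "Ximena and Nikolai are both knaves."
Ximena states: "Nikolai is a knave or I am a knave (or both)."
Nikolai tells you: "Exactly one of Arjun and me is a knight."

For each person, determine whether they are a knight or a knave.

Arjun: knave, Ximena: knight, Nikolai: knave

Consider Arjun. Suppose Arjun is a knight.
Then whichever role Nikolai has, Nikolai's statement has the wrong truth value — contradiction.
So Arjun is a knave.
Consider Ximena. Suppose Ximena is a knave.
Then Ximena's own statement would have to be false, but it can't be — contradiction.
So Ximena is a knight.
Consider Nikolai. Suppose Nikolai is a knight.
Then Ximena's statement comes out false, contradicting Ximena being a knight.
So Nikolai is a knave.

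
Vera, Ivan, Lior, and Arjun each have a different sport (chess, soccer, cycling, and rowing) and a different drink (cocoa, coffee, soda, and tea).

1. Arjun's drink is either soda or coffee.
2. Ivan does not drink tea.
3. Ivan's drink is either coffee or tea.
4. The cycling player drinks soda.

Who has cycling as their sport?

With clues 1–4, Ivan, Lior, and Vera are impossible for the one with sport cycling.
That leaves Arjun.

Arjun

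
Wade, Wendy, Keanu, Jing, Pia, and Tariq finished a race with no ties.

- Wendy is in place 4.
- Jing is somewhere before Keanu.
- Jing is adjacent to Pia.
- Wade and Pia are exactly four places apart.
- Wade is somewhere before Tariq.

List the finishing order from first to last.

From clue 1: Wendy → place 4.
From clues 1–2: Keanu is in {2,3,5,6}.
From clues 1–3: Keanu is in {3,5,6}.
From clues 1–4: Wade is in {5,6}.
From clues 1–5: Pia → place 1, Jing → place 2, Keanu → place 3, Wade → place 5, Tariq → place 6.

Pia, Jing, Keanu, Wendy, Wade, Tariq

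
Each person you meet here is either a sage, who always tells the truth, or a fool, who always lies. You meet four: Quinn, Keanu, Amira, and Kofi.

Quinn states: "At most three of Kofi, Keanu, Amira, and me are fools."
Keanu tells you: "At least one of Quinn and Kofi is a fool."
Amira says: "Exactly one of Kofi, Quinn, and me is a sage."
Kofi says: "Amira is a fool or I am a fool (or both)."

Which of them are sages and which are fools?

Consider Quinn. Suppose Quinn is a fool.
Then no assignment of the remaining roles makes every statement match its speaker's type — contradiction.
So Quinn is a sage.
Consider Keanu. Suppose Keanu is a sage.
Then no assignment of the remaining roles makes every statement match its speaker's type — contradiction.
So Keanu is a fool.
Consider Amira. Suppose Amira is a sage.
Then Amira's own statement would have to be true, but it can't be — contradiction.
So Amira is a fool.
With that fixed, Kofi's statement is true, so Kofi is a sage.

Quinn: sage, Keanu: fool, Amira: fool, Kofi: sage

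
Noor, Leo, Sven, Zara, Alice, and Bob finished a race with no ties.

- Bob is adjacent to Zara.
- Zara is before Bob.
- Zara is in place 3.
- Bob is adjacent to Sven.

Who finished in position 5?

With clues 1–3, Bob and Zara are ruled out for place 5.
With clues 1–4, Alice, Leo, and Noor are ruled out for place 5.
So place 5 is Sven.

Sven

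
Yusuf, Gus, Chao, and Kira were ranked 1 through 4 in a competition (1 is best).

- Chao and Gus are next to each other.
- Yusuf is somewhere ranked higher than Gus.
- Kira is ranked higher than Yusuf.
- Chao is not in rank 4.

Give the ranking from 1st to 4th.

Kira, Yusuf, Chao, Gus

From clues 1–2: Yusuf is in {1,2}.
From clues 1–3: Kira → rank 1, Yusuf → rank 2.
From clues 1–4: Chao → rank 3, Gus → rank 4.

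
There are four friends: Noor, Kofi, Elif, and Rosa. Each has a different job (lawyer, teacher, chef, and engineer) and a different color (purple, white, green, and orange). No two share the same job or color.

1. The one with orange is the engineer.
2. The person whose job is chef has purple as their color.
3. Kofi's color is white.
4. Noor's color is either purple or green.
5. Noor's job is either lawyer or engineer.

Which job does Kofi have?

With clues 1–3, chef and engineer are impossible for Kofi's job.
With clues 1–5, lawyer is impossible for Kofi's job.
That leaves teacher.

teacher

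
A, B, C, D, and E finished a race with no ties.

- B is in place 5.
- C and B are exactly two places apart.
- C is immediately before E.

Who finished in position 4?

E

With clue 1, B is ruled out for place 4.
With clues 1–2, C is ruled out for place 4.
With clues 1–3, A and D are ruled out for place 4.
So place 4 is E.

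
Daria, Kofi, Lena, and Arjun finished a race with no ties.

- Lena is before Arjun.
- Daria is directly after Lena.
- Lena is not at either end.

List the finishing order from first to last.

Kofi, Lena, Daria, Arjun

From clue 1: Lena is in {1,2,3}.
From clues 1–2: Daria is in {2,3}.
From clues 1–3: Kofi → place 1, Lena → place 2, Daria → place 3, Arjun → place 4.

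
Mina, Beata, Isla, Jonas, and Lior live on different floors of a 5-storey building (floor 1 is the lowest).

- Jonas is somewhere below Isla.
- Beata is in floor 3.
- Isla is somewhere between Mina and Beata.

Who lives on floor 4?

Isla

With clues 1–2, Beata is ruled out for floor 4.
With clues 1–3, Jonas, Lior, and Mina are ruled out for floor 4.
So floor 4 is Isla.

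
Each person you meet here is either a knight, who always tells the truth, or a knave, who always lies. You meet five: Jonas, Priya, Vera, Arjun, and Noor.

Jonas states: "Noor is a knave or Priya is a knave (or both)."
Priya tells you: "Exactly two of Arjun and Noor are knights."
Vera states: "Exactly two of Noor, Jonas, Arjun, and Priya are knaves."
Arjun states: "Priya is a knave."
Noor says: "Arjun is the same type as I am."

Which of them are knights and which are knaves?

Consider Jonas. Suppose Jonas is a knave.
Then no assignment of the remaining roles makes every statement match its speaker's type — contradiction.
So Jonas is a knight.
Consider Priya. Suppose Priya is a knight.
Then no assignment of the remaining roles makes every statement match its speaker's type — contradiction.
So Priya is a knave.
With that fixed, Arjun's statement is true, so Arjun is a knight.
Consider Vera. Suppose Vera is a knave.
Then no assignment of the remaining roles makes every statement match its speaker's type — contradiction.
So Vera is a knight.
Consider Noor. Suppose Noor is a knight.
Then Priya's statement comes out true, contradicting Priya being a knave.
So Noor is a knave.

Jonas: knight, Priya: knave, Vera: knight, Arjun: knight, Noor: knave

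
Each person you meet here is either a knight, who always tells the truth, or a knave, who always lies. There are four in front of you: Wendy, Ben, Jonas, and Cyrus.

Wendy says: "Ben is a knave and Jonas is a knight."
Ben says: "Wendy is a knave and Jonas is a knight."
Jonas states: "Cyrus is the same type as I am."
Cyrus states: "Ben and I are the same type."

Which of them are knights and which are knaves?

Consider Wendy. Suppose Wendy is a knight.
Then no assignment of the remaining roles makes every statement match its speaker's type — contradiction.
So Wendy is a knave.
Consider Ben. Suppose Ben is a knave.
Then whichever role Cyrus has, Cyrus's statement has the wrong truth value — contradiction.
So Ben is a knight.
Consider Jonas. Suppose Jonas is a knave.
Then Ben's statement comes out false, contradicting Ben being a knight.
So Jonas is a knight.
Consider Cyrus. Suppose Cyrus is a knave.
Then Jonas's statement comes out false, contradicting Jonas being a knight.
So Cyrus is a knight.

Wendy: knave, Ben: knight, Jonas: knight, Cyrus: knight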